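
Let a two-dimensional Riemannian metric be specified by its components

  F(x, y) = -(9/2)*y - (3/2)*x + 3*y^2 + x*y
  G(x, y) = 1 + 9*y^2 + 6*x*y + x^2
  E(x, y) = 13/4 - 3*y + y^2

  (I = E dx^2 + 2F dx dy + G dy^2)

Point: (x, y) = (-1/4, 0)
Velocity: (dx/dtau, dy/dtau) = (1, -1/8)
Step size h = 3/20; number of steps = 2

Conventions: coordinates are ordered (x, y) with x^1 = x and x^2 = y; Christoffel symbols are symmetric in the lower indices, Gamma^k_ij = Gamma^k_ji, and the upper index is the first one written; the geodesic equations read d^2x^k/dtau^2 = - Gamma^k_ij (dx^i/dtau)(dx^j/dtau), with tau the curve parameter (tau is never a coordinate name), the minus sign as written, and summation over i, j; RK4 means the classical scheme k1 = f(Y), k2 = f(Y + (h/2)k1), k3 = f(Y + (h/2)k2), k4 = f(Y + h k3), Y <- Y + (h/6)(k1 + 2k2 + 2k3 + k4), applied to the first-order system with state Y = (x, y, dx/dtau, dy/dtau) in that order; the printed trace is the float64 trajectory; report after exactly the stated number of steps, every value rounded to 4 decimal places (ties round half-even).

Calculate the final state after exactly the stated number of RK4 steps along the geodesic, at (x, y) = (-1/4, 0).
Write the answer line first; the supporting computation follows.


Answer: x = 0.0459, y = -0.0380, dx/dtau = 0.9724, dy/dtau = -0.1279

f(Y) = (dx/dtau, dy/dtau, -Gamma^x_ij Y'^i Y'^j, -Gamma^y_ij Y'^i Y'^j) with the Gammas evaluated at the stage position; h = 0.150000; intermediate values shown to 6 dp
step 0: x = -0.2500, y = 0.0000, dx/dtau = 1.0000, dy/dtau = -0.1250
step 1:
  k1: at (x, y) = (-0.250000, 0.000000), (dx/dtau, dy/dtau) = (1.000000, -0.125000); Gamma_xxx = 0.000000, Gamma_xxy = -0.452830, Gamma_xyy = -1.358491, Gamma_yxx = 0.000000, Gamma_yxy = -0.075472, Gamma_yyy = -0.226415; k1 = (1.000000, -0.125000, -0.091981, -0.015330)
  k2: at (x, y) = (-0.175000, -0.009375), (dx/dtau, dy/dtau) = (0.993101, -0.126150); Gamma_xxx = 0.000000, Gamma_xxy = -0.454703, Gamma_xyy = -1.364110, Gamma_yxx = 0.000000, Gamma_yxy = -0.061192, Gamma_yyy = -0.183576; k2 = (0.993101, -0.126150, -0.092222, -0.012411)
  k3: at (x, y) = (-0.175517, -0.009461), (dx/dtau, dy/dtau) = (0.993083, -0.125931); Gamma_xxx = 0.000000, Gamma_xxy = -0.454650, Gamma_xyy = -1.363951, Gamma_yxx = 0.000000, Gamma_yxy = -0.061415, Gamma_yyy = -0.184245; k3 = (0.993083, -0.125931, -0.092087, -0.012439)
  k4: at (x, y) = (-0.101037, -0.018890), (dx/dtau, dy/dtau) = (0.986187, -0.126866); Gamma_xxx = 0.000000, Gamma_xxy = -0.455863, Gamma_xyy = -1.367590, Gamma_yxx = 0.000000, Gamma_yxy = -0.047332, Gamma_yyy = -0.141997; k4 = (0.986187, -0.126866, -0.092058, -0.009558)
  Y <- Y + (h/6)(k1 + 2k2 + 2k3 + k4): x = -0.1010, y = -0.0189, dx/dtau = 0.9862, dy/dtau = -0.1269
step 2:
  k1: at (x, y) = (-0.101036, -0.018901), (dx/dtau, dy/dtau) = (0.986184, -0.126865); Gamma_xxx = 0.000000, Gamma_xxy = -0.455861, Gamma_xyy = -1.367582, Gamma_yxx = 0.000000, Gamma_yxy = -0.047341, Gamma_yyy = -0.142024; k1 = (0.986184, -0.126865, -0.092056, -0.009560)
  k2: at (x, y) = (-0.027072, -0.028416), (dx/dtau, dy/dtau) = (0.979279, -0.127582); Gamma_xxx = 0.000000, Gamma_xxy = -0.456425, Gamma_xyy = -1.369274, Gamma_yxx = 0.000000, Gamma_yxy = -0.033541, Gamma_yyy = -0.100624; k2 = (0.979279, -0.127582, -0.091762, -0.006743)
  k3: at (x, y) = (-0.027590, -0.028469), (dx/dtau, dy/dtau) = (0.979301, -0.127370); Gamma_xxx = 0.000000, Gamma_xxy = -0.456398, Gamma_xyy = -1.369193, Gamma_yxx = 0.000000, Gamma_yxy = -0.033741, Gamma_yyy = -0.101223; k3 = (0.979301, -0.127370, -0.091644, -0.006775)
  k4: at (x, y) = (0.045859, -0.038006), (dx/dtau, dy/dtau) = (0.972437, -0.127881); Gamma_xxx = 0.000000, Gamma_xxy = -0.456367, Gamma_xyy = -1.369101, Gamma_yxx = 0.000000, Gamma_yxy = -0.020225, Gamma_yyy = -0.060674; k4 = (0.972437, -0.127881, -0.091114, -0.004038)
  Y <- Y + (h/6)(k1 + 2k2 + 2k3 + k4): x = 0.0459, y = -0.0380, dx/dtau = 0.9724, dy/dtau = -0.1279


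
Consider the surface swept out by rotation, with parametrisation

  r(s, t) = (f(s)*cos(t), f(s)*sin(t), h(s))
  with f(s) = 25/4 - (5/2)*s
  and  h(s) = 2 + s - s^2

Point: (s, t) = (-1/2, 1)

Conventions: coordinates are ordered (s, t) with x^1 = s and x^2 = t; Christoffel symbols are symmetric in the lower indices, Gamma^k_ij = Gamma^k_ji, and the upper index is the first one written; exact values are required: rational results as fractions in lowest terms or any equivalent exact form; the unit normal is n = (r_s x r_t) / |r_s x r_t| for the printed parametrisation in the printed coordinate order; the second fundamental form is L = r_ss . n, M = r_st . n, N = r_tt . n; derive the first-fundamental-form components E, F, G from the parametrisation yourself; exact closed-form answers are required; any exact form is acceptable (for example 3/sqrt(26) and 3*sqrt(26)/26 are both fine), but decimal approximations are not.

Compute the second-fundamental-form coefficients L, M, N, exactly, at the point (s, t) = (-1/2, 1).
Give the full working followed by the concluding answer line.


f = 15/2, f' = -5/2, f'' = 0, h' = 2, h'' = -2
E = 41/4, F = 0, G = 225/4; answer radicand W^2 = 41/4
unnormalised second-form numerators: l = 5, m = 0, n = 15; L = l/sqrt(41/4), and similarly M = m/sqrt(W^2), N = n/sqrt(W^2)

Answer: L = 10*sqrt(41)/41, M = 0, N = 30*sqrt(41)/41


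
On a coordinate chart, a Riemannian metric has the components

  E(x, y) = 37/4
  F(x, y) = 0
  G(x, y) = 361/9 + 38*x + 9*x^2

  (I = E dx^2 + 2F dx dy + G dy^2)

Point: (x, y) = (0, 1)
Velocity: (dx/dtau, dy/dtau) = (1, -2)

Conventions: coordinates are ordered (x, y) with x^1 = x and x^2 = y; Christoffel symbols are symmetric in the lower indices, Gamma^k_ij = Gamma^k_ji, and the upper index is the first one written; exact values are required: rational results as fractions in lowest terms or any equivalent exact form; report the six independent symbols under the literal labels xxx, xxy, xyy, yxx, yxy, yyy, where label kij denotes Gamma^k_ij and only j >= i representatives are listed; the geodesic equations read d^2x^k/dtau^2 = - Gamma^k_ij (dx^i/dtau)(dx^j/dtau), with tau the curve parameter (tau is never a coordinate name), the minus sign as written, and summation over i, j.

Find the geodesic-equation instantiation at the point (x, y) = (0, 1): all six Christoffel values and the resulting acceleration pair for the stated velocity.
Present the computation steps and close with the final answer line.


E = 37/4, F = 0, G = 361/9 at the point
E_x = 0, E_y = 0, F_x = 0, F_y = 0, G_x = 38, G_y = 0
EG - F^2 = 13357/36;  g^inv = (36/13357) * [[361/9, 0], [0, 37/4]]
first-kind symbols [ij,l] = (1/2)(d_i g_jl + d_j g_il - d_l g_ij): [xx,x] = E_x/2 = 0, [xx,y] = F_x - E_y/2 = 0, [xy,x] = E_y/2 = 0, [xy,y] = G_x/2 = 19, [yy,x] = F_y - G_x/2 = -19, [yy,y] = G_y/2 = 0
Gamma^x_ij = (G*[ij,x] - F*[ij,y])/(EG - F^2), Gamma^y_ij = (E*[ij,y] - F*[ij,x])/(EG - F^2)
Gamma_xxx = 0, Gamma_xxy = 0, Gamma_xyy = -76/37, Gamma_yxx = 0, Gamma_yxy = 9/19, Gamma_yyy = 0
d^2x/dtau^2 = -(Gamma_xxx*(1)^2 + 2*Gamma_xxy*(1)*(-2) + Gamma_xyy*(-2)^2) = 304/37
d^2y/dtau^2 = -(Gamma_yxx*(1)^2 + 2*Gamma_yxy*(1)*(-2) + Gamma_yyy*(-2)^2) = 36/19

Answer: Gamma_xxx = 0, Gamma_xxy = 0, Gamma_xyy = -76/37, Gamma_yxx = 0, Gamma_yxy = 9/19, Gamma_yyy = 0; accelerations (d^2x/dtau^2, d^2y/dtau^2) = (304/37, 36/19)


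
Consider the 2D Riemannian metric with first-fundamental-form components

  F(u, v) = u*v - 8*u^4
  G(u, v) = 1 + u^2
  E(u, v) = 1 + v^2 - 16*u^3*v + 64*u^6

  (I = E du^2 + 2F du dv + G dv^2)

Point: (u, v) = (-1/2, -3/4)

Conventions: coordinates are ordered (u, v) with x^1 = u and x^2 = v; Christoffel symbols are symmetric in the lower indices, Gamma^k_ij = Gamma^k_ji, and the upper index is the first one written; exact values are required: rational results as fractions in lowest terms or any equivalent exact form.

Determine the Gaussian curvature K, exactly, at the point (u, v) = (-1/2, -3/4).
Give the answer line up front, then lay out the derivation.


Answer: K = -256/441

E = 17/16, F = -1/8, G = 5/4, EG - F^2 = 21/16 at the point
E_u = -3, E_v = 1/2, F_u = 13/4, F_v = -1/2, G_u = -1, G_v = 0
E_vv = 2, F_uv = 1, G_uu = 2
Compute both Brioschi determinants and normalise by (EG - F^2)^2.
M1 = [[-E_vv/2 + F_uv - G_uu/2, E_u/2, F_u - E_v/2], [F_v - G_u/2, E, F], [G_v/2, F, G]] = [[-1, -3/2, 3], [0, 17/16, -1/8], [0, -1/8, 5/4]]; det M1 = -21/16
M2 = [[0, E_v/2, G_u/2], [E_v/2, E, F], [G_u/2, F, G]] = [[0, 1/4, -1/2], [1/4, 17/16, -1/8], [-1/2, -1/8, 5/4]]; det M2 = -5/16
det M1 - det M2 = -1; K = -1 / (21/16)^2 = -256/441


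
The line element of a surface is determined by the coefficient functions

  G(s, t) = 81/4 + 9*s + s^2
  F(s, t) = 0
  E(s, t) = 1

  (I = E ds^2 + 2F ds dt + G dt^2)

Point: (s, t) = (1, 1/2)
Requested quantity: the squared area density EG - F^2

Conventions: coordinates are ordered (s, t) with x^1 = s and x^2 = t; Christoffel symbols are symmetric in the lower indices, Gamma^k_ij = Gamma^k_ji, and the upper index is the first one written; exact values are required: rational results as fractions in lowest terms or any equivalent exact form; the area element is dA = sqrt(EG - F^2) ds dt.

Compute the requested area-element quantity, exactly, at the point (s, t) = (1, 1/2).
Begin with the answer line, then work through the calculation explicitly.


Answer: EG - F^2 = 121/4

E = 1, F = 0, G = 121/4; EG - F^2 = 121/4


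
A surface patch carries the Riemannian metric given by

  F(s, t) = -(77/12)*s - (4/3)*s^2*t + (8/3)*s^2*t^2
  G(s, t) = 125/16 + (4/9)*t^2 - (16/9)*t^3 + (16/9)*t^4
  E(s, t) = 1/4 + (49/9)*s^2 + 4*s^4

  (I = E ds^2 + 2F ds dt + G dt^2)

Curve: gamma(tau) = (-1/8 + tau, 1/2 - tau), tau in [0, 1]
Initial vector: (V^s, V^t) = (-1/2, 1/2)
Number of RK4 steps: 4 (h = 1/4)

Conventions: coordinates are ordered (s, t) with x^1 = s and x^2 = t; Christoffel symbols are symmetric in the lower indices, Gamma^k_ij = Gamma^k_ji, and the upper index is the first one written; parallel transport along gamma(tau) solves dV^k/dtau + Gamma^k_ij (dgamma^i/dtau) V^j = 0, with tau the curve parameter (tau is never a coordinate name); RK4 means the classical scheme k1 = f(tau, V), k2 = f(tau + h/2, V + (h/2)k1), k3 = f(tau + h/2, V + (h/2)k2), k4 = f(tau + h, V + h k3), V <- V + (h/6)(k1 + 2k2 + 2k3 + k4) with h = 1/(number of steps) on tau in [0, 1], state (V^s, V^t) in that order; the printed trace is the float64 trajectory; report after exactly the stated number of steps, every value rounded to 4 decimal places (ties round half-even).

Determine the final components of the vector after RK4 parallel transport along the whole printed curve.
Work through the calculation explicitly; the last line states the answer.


gamma'(tau) = (1, -1); f(tau, V)^k = -Gamma^k_ij(gamma(tau)) gamma'^i(tau) V^j; h = 1/4; intermediate values shown to 6 dp
curve data and Christoffel symbols at the stage parameters:
  tau = 0.000000: gamma = (-0.125000, 0.500000), gamma' = (1.000000, -1.000000); Gamma_sss = -0.147430, Gamma_sst = 0.000000, Gamma_stt = 0.082118, Gamma_tss = -0.806197, Gamma_tst = 0.000000, Gamma_ttt = -0.008431
  tau = 0.125000: gamma = (0.000000, 0.375000), gamma' = (1.000000, -1.000000); Gamma_sss = 0.000000, Gamma_sst = 0.000000, Gamma_stt = 0.000000, Gamma_tss = -0.820923, Gamma_tst = 0.000000, Gamma_ttt = -0.002665
  tau = 0.250000: gamma = (0.125000, 0.250000), gamma' = (1.000000, -1.000000); Gamma_sss = 0.124638, Gamma_sst = 0.000000, Gamma_stt = 0.000000, Gamma_tss = -0.813106, Gamma_tst = 0.000000, Gamma_ttt = 0.000000
  tau = 0.375000: gamma = (0.250000, 0.125000), gamma' = (1.000000, -1.000000); Gamma_sss = 0.548193, Gamma_sst = 0.000000, Gamma_stt = -0.136655, Gamma_tss = -0.715865, Gamma_tst = 0.000000, Gamma_ttt = -0.025517
  tau = 0.500000: gamma = (0.375000, 0.000000), gamma' = (1.000000, -1.000000); Gamma_sss = 1.377846, Gamma_sst = 0.000000, Gamma_stt = -0.530258, Gamma_tss = -0.396957, Gamma_tst = 0.000000, Gamma_ttt = -0.163319
  tau = 0.625000: gamma = (0.500000, -0.125000), gamma' = (1.000000, -1.000000); Gamma_sss = 2.071501, Gamma_sst = 0.000000, Gamma_stt = -0.922196, Gamma_tss = 0.042161, Gamma_tst = 0.000000, Gamma_ttt = -0.385365
  tau = 0.750000: gamma = (0.625000, -0.250000), gamma' = (1.000000, -1.000000); Gamma_sss = 2.239213, Gamma_sst = 0.000000, Gamma_stt = -1.056480, Gamma_tss = 0.349354, Gamma_tst = 0.000000, Gamma_ttt = -0.554148
  tau = 0.875000: gamma = (0.750000, -0.375000), gamma' = (1.000000, -1.000000); Gamma_sss = 2.093929, Gamma_sst = 0.000000, Gamma_stt = -1.010000, Gamma_tss = 0.492542, Gamma_tst = 0.000000, Gamma_ttt = -0.636274
  tau = 1.000000: gamma = (0.875000, -0.500000), gamma' = (1.000000, -1.000000); Gamma_sss = 1.866119, Gamma_sst = 0.000000, Gamma_stt = -0.904193, Gamma_tss = 0.543682, Gamma_tst = 0.000000, Gamma_ttt = -0.664528
step 0: V^s = -0.5000, V^t = 0.5000
step 1: k1 = (-0.032656, -0.407314), k2 = (0.000000, -0.415009), k3 = (0.000000, -0.411656), k4 = (0.062319, -0.406553); V <- V + (h/6)(k1 + 2k2 + 2k3 + k4): V^s = -0.4988, V^t = 0.3972
step 2: k1 = (0.062165, -0.405548), k2 = (0.221808, -0.360327), k3 = (0.210096, -0.346186), k4 = (0.450123, -0.227874); V <- V + (h/6)(k1 + 2k2 + 2k3 + k4): V^s = -0.4414, V^t = 0.3119
step 3: k1 = (0.442814, -0.226172), k2 = (0.538165, -0.093035), k3 = (0.498127, -0.099951), k4 = (0.406445, -0.048301); V <- V + (h/6)(k1 + 2k2 + 2k3 + k4): V^s = -0.3197, V^t = 0.2844
step 4: k1 = (0.415362, -0.045924), k2 = (0.279218, -0.045428), k3 = (0.314790, -0.037085), k4 = (0.200927, -0.051820); V <- V + (h/6)(k1 + 2k2 + 2k3 + k4): V^s = -0.2445, V^t = 0.2735

Answer: V^s = -0.2445, V^t = 0.2735


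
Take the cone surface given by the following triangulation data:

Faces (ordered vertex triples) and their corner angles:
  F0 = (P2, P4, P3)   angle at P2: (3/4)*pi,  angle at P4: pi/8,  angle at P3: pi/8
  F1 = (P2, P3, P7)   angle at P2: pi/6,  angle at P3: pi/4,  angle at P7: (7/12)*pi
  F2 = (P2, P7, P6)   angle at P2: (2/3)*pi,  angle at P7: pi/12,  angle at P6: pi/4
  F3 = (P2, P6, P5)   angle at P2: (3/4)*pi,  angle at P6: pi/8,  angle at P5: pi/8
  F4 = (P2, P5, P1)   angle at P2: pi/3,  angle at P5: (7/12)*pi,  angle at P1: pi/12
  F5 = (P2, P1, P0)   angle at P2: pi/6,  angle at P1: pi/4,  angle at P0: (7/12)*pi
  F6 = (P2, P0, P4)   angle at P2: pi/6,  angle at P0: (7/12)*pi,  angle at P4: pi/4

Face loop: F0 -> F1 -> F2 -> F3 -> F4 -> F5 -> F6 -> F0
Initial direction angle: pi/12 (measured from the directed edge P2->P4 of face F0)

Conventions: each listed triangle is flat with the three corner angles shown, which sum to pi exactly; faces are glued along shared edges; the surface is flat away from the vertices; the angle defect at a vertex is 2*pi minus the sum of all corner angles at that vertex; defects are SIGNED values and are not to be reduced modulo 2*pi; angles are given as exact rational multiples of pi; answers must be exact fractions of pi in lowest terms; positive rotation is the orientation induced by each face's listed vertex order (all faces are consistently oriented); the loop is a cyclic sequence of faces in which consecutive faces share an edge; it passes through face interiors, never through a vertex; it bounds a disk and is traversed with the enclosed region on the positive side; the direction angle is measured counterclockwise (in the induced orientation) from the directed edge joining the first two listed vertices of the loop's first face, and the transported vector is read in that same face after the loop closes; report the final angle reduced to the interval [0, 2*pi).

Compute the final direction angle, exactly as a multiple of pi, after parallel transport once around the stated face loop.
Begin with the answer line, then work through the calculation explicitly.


Answer: final direction angle = (13/12)*pi

enclosed vertex P2: corner angles sum to 3*pi, defect = 2*pi - 3*pi = -pi
final direction = starting direction + enclosed defect total, reduced mod 2*pi (induced orientation)
final angle = pi/12 - pi = (13/12)*pi (mod 2*pi)


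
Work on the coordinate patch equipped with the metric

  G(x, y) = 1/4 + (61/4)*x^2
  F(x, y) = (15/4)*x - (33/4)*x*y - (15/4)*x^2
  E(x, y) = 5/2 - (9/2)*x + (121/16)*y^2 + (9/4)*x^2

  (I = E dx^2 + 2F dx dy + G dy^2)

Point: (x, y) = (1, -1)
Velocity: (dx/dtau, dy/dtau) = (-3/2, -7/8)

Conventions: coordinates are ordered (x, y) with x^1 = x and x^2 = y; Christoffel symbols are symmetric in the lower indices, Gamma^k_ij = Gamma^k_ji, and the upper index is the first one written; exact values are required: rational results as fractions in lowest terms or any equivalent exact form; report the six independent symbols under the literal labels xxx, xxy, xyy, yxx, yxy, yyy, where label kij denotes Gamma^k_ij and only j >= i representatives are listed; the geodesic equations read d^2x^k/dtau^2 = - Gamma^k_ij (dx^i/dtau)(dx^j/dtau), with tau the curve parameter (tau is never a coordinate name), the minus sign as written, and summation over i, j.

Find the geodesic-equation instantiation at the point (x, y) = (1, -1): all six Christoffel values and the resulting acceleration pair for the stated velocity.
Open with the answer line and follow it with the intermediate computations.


Answer: Gamma_xxx = -6369/3394, Gamma_xxy = -7777/1697, Gamma_xyy = -11656/1697, Gamma_yxx = 24125/13576, Gamma_yxy = 5809/1697, Gamma_yyy = 6204/1697; accelerations (d^2x/dtau^2, d^2y/dtau^2) = (292031/13576, -857079/54304)

E = 125/16, F = 33/4, G = 31/2 at the point
E_x = 0, E_y = -121/8, F_x = 9/2, F_y = -33/4, G_x = 61/2, G_y = 0
EG - F^2 = 1697/32;  g^inv = (32/1697) * [[31/2, -33/4], [-33/4, 125/16]]
first-kind symbols [ij,l] = (1/2)(d_i g_jl + d_j g_il - d_l g_ij): [xx,x] = E_x/2 = 0, [xx,y] = F_x - E_y/2 = 193/16, [xy,x] = E_y/2 = -121/16, [xy,y] = G_x/2 = 61/4, [yy,x] = F_y - G_x/2 = -47/2, [yy,y] = G_y/2 = 0
Gamma^x_ij = (G*[ij,x] - F*[ij,y])/(EG - F^2), Gamma^y_ij = (E*[ij,y] - F*[ij,x])/(EG - F^2)
Gamma_xxx = -6369/3394, Gamma_xxy = -7777/1697, Gamma_xyy = -11656/1697, Gamma_yxx = 24125/13576, Gamma_yxy = 5809/1697, Gamma_yyy = 6204/1697
d^2x/dtau^2 = -(Gamma_xxx*(-3/2)^2 + 2*Gamma_xxy*(-3/2)*(-7/8) + Gamma_xyy*(-7/8)^2) = 292031/13576
d^2y/dtau^2 = -(Gamma_yxx*(-3/2)^2 + 2*Gamma_yxy*(-3/2)*(-7/8) + Gamma_yyy*(-7/8)^2) = -857079/54304


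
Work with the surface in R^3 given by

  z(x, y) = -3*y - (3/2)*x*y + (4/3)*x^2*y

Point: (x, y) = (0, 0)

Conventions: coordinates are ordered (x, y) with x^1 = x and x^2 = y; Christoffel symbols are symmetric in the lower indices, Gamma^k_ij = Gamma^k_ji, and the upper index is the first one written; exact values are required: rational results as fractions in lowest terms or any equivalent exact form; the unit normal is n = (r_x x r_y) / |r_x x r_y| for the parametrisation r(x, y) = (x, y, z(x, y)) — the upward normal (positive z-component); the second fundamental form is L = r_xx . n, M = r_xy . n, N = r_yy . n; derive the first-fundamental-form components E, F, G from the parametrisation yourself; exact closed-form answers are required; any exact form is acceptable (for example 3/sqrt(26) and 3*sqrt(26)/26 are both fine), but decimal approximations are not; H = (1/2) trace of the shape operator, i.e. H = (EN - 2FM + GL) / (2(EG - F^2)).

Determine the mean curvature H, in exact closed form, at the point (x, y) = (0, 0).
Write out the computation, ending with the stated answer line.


z_x = 0, z_y = -3, z_xx = 0, z_xy = -3/2, z_yy = 0
E = 1, F = 0, G = 10; answer radicand W^2 = 10
unnormalised second-form numerators: l = 0, m = -3/2, n = 0; L = l/sqrt(10), and similarly M = m/sqrt(W^2), N = n/sqrt(W^2)
H = (E*n - 2*F*m + G*l) / (2*(EG - F^2)*sqrt(W^2)); E*n - 2*F*m + G*l = 0, EG - F^2 = 10, so H = (0)/sqrt(10)

Answer: H = 0


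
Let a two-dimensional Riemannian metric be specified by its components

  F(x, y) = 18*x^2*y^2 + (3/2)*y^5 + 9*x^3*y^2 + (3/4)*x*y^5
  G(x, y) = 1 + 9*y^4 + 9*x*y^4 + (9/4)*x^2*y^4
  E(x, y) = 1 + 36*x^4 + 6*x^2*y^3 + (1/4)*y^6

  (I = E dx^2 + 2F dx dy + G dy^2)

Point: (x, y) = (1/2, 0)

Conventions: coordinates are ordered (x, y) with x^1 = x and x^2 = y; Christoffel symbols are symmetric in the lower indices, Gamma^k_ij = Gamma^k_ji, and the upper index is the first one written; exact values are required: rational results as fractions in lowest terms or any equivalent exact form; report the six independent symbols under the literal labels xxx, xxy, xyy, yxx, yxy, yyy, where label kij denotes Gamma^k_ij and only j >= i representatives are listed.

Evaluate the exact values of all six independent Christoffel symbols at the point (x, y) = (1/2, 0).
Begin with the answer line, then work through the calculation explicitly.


Answer: Gamma_xxx = 36/13, Gamma_xxy = 0, Gamma_xyy = 0, Gamma_yxx = 0, Gamma_yxy = 0, Gamma_yyy = 0

E = 13/4, F = 0, G = 1 at the point
E_x = 18, E_y = 0, F_x = 0, F_y = 0, G_x = 0, G_y = 0
EG - F^2 = 13/4;  g^inv = (4/13) * [[1, 0], [0, 13/4]]
first-kind symbols [ij,l] = (1/2)(d_i g_jl + d_j g_il - d_l g_ij): [xx,x] = E_x/2 = 9, [xx,y] = F_x - E_y/2 = 0, [xy,x] = E_y/2 = 0, [xy,y] = G_x/2 = 0, [yy,x] = F_y - G_x/2 = 0, [yy,y] = G_y/2 = 0
Gamma^x_ij = (G*[ij,x] - F*[ij,y])/(EG - F^2), Gamma^y_ij = (E*[ij,y] - F*[ij,x])/(EG - F^2)


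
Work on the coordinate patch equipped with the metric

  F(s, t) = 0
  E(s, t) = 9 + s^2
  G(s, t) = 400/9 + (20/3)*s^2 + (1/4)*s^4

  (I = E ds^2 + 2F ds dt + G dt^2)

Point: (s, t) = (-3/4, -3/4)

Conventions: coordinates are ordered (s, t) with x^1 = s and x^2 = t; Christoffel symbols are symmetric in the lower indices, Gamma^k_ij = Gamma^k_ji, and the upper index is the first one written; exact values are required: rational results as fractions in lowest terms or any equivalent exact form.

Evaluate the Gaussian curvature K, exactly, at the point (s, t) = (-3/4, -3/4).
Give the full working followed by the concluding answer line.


E = 153/16, F = 0, G = 444889/9216, EG - F^2 = 7563113/16384 at the point
E_s = -3/2, E_t = 0, F_s = 0, F_t = 0, G_s = -667/64, G_t = 0
E_tt = 0, F_st = 0, G_ss = 721/48
Evaluate Brioschi's two determinant matrices M1, M2 and divide by (EG - F^2)^2.
M1 = [[-E_tt/2 + F_st - G_ss/2, E_s/2, F_s - E_t/2], [F_t - G_s/2, E, F], [G_t/2, F, G]] = [[-721/96, -3/4, 0], [667/128, 153/16, 0], [0, 0, 444889/9216]]; det M1 = -2578131755/786432
M2 = [[0, E_t/2, G_s/2], [E_t/2, E, F], [G_s/2, F, G]] = [[0, 0, -667/128], [0, 153/16, 0], [-667/128, 0, 444889/9216]]; det M2 = -68068017/262144
det M1 - det M2 = -296740963/98304; K = -296740963/98304 / (7563113/16384)^2 = -8192/578289

Answer: K = -8192/578289


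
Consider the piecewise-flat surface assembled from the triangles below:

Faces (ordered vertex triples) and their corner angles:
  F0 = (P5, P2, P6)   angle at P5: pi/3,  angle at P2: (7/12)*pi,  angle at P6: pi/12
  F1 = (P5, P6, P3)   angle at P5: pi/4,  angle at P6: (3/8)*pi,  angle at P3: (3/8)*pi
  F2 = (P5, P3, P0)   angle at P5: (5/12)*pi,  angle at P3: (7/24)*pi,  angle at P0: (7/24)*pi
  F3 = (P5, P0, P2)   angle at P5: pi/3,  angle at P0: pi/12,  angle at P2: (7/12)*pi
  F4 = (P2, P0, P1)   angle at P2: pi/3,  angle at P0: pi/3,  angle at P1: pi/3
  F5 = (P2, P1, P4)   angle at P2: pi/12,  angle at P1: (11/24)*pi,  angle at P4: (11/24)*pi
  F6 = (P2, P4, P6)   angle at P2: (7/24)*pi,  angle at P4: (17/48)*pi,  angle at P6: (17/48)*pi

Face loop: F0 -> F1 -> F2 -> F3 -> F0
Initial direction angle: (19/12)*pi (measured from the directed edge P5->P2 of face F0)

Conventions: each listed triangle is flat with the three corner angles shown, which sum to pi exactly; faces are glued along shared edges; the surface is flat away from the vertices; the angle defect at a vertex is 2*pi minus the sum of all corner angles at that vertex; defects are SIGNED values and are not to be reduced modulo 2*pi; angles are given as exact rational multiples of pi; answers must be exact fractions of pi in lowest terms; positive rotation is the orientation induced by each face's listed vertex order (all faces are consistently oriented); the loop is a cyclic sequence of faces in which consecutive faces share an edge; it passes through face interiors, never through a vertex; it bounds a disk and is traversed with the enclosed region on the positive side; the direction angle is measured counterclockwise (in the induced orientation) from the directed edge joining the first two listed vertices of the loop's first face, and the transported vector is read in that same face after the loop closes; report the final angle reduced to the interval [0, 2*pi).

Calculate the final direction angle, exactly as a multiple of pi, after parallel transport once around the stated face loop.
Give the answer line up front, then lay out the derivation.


Answer: final direction angle = pi/4

enclosed vertex P5: corner angles sum to (4/3)*pi, defect = 2*pi - (4/3)*pi = (2/3)*pi
by Gauss-Bonnet the loop rotates the vector by the enclosed defect sum (positive orientation, mod 2*pi)
final angle = (19/12)*pi + (2/3)*pi = pi/4 (mod 2*pi)


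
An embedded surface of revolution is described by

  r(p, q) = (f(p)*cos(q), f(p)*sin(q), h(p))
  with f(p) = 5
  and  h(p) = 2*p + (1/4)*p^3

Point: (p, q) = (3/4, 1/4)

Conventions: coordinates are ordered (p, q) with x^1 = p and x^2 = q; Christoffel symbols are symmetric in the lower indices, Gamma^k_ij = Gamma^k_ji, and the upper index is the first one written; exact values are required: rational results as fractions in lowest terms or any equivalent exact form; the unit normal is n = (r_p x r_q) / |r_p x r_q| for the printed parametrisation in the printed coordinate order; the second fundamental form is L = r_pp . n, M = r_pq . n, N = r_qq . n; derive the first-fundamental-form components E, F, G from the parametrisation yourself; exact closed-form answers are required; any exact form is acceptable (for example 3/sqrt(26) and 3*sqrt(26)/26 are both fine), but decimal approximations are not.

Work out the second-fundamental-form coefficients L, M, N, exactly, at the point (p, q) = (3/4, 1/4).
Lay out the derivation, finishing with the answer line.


f = 5, f' = 0, f'' = 0, h' = 155/64, h'' = 9/8
E = 24025/4096, F = 0, G = 25; answer radicand W^2 = 24025/4096
unnormalised second-form numerators: l = 0, m = 0, n = 775/64; L = l/sqrt(24025/4096), and similarly M = m/sqrt(W^2), N = n/sqrt(W^2)

Answer: L = 0, M = 0, N = 5


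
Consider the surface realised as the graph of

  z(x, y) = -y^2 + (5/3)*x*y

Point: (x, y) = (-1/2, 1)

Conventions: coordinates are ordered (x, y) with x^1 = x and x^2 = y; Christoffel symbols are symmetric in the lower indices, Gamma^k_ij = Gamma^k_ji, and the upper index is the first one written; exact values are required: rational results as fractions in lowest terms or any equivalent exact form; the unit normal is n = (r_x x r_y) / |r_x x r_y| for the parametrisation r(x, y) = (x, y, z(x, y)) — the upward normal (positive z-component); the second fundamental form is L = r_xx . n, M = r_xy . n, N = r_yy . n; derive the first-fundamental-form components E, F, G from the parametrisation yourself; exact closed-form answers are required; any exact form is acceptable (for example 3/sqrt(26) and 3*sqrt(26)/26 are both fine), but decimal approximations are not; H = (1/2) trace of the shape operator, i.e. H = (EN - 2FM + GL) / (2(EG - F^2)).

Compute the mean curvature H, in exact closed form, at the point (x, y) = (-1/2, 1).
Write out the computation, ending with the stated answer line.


z_x = 5/3, z_y = -17/6, z_xx = 0, z_xy = 5/3, z_yy = -2
E = 34/9, F = -85/18, G = 325/36; answer radicand W^2 = 425/36
unnormalised second-form numerators: l = 0, m = 5/3, n = -2; L = l/sqrt(425/36), and similarly M = m/sqrt(W^2), N = n/sqrt(W^2)
H = (E*n - 2*F*m + G*l) / (2*(EG - F^2)*sqrt(W^2)); E*n - 2*F*m + G*l = 221/27, EG - F^2 = 425/36, so H = (26/75)/sqrt(425/36)

Answer: H = 52*sqrt(17)/2125


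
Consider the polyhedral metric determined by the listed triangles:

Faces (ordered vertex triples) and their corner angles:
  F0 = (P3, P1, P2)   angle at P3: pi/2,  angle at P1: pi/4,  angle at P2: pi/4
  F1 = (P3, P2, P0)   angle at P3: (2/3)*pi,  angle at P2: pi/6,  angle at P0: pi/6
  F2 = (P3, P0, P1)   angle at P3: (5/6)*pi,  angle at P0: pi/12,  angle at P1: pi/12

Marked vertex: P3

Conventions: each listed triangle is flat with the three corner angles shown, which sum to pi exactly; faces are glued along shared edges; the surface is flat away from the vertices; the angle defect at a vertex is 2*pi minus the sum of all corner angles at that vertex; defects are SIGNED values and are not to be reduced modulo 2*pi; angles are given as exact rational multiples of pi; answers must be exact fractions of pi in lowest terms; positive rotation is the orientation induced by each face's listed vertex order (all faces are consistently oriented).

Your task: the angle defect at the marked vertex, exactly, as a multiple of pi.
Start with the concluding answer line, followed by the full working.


Answer: defect(P3) = 0

Sum of corner angles at P3: 2*pi
defect = 2*pi - 2*pi


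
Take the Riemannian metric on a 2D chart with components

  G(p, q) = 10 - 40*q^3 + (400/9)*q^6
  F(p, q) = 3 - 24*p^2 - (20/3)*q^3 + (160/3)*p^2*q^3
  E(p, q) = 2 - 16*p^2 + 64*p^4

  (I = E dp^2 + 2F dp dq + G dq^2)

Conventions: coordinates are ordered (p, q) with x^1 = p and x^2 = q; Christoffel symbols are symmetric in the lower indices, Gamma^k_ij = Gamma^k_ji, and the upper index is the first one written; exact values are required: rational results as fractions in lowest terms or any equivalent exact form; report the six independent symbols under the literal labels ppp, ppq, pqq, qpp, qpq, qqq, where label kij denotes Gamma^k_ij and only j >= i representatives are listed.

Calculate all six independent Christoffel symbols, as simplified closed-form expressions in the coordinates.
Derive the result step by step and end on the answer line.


E = 2 - 16*p^2 + 64*p^4; F = 3 - 24*p^2 - (20/3)*q^3 + (160/3)*p^2*q^3; G = 10 - 40*q^3 + (400/9)*q^6
Gamma^k_ij = (1/2) g^{kl} (d_i g_jl + d_j g_il - d_l g_ij), with g^inv = (1/(EG-F^2)) [[G, -F], [-F, E]]
first partials: E_p = -32*p + 256*p^3, E_q = 0, F_p = -48*p + (320/3)*p*q^3, F_q = -20*q^2 + 160*p^2*q^2, G_p = 0, G_q = -120*q^2 + (800/3)*q^5
D = EG - F^2 = 11 - 16*p^2 - 40*q^3 + 64*p^4 + (400/9)*q^6
expanded: Gamma^p_pp = (G E_p - 2F F_p + F E_q)/(2D), Gamma^p_pq = (G E_q - F G_p)/(2D), Gamma^p_qq = (2G F_q - G G_p - F G_q)/(2D), Gamma^q_pp = (2E F_p - E E_q - F E_p)/(2D), Gamma^q_pq = (E G_p - F E_q)/(2D), Gamma^q_qq = (E G_q - 2F F_q + F G_p)/(2D); substitute and cancel common factors

Answer: Gamma_ppp = (1152*p^3 - 144*p)/(576*p^4 - 144*p^2 + 400*q^6 - 360*q^3 + 99), Gamma_ppq = 0, Gamma_pqq = (1440*p^2*q^2 - 180*q^2)/(576*p^4 - 144*p^2 + 400*q^6 - 360*q^3 + 99), Gamma_qpp = (960*p*q^3 - 432*p)/(576*p^4 - 144*p^2 + 400*q^6 - 360*q^3 + 99), Gamma_qpq = 0, Gamma_qqq = (1200*q^5 - 540*q^2)/(576*p^4 - 144*p^2 + 400*q^6 - 360*q^3 + 99)


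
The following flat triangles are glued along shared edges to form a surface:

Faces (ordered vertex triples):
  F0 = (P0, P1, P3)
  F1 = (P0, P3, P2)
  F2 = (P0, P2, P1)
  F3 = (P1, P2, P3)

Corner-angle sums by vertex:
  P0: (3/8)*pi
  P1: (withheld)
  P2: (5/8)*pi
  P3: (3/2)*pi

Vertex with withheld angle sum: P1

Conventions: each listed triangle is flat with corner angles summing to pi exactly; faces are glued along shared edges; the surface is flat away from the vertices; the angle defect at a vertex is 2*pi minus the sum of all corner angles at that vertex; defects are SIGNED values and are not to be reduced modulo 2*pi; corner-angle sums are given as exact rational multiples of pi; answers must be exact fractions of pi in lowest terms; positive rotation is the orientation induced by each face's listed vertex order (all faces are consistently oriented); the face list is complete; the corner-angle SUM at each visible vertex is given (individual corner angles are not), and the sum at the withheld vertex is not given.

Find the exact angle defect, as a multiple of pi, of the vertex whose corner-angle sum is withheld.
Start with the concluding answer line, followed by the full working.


Answer: defect(P1) = pi/2

V = 4, E = 6, F = 4; chi = V - E + F = 2
Gauss-Bonnet: total defect = 2*pi*chi = 4*pi; visible defects sum to (7/2)*pi


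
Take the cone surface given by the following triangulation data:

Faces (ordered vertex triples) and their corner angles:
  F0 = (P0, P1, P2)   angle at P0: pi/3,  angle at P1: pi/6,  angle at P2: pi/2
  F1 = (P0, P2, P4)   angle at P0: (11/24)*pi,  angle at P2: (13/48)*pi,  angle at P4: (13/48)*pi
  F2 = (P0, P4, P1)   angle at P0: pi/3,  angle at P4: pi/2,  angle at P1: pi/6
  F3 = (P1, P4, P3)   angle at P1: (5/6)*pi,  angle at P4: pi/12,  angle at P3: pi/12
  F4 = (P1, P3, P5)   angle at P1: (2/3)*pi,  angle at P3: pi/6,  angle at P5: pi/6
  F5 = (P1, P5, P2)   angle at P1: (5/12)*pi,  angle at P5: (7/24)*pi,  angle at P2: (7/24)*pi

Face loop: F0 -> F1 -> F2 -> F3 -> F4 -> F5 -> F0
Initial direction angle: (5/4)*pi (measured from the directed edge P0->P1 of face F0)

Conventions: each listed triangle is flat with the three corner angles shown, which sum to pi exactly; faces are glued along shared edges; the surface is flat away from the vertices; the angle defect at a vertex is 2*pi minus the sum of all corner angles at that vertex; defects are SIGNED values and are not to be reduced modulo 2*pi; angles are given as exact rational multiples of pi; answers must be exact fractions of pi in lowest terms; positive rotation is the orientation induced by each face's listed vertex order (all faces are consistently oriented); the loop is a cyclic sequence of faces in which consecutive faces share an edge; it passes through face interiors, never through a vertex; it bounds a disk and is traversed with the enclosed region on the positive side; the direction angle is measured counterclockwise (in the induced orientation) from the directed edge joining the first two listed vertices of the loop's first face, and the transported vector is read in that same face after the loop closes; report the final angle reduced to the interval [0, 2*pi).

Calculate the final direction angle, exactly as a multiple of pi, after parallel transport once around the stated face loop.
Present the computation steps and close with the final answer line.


enclosed vertex P0: corner angles sum to (9/8)*pi, defect = 2*pi - (9/8)*pi = (7/8)*pi
enclosed vertex P1: corner angles sum to (9/4)*pi, defect = 2*pi - (9/4)*pi = -pi/4
transport around the loop rotates by the sum of enclosed defects; add to the initial angle mod 2*pi
final angle = (5/4)*pi + (5/8)*pi = (15/8)*pi (mod 2*pi)

Answer: final direction angle = (15/8)*pi


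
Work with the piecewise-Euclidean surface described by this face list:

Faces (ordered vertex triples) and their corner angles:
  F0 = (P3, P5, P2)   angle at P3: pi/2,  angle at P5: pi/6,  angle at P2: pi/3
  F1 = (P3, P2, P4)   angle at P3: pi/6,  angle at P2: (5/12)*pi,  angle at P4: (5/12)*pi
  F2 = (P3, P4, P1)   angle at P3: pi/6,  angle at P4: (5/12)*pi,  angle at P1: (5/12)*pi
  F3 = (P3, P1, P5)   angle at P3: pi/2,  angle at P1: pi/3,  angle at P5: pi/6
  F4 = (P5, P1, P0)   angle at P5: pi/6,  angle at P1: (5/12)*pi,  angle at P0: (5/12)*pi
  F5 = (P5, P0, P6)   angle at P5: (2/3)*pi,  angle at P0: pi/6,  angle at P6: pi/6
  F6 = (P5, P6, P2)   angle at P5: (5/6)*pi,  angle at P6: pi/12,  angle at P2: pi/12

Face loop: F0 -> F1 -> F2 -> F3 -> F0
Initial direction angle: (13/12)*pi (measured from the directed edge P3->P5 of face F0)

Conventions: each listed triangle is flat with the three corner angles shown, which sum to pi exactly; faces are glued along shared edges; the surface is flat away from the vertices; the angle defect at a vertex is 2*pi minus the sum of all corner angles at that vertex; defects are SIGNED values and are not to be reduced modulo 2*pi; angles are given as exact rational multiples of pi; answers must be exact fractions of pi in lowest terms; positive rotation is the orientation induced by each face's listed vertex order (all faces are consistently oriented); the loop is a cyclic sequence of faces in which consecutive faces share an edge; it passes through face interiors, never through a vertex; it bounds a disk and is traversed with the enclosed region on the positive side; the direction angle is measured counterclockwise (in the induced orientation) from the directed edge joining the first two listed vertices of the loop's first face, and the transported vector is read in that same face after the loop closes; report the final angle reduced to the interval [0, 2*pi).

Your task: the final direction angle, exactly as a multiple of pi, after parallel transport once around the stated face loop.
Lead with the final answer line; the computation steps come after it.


Answer: final direction angle = (7/4)*pi

enclosed vertex P3: corner angles sum to (4/3)*pi, defect = 2*pi - (4/3)*pi = (2/3)*pi
by Gauss-Bonnet the loop rotates the vector by the enclosed defect sum (positive orientation, mod 2*pi)
final angle = (13/12)*pi + (2/3)*pi = (7/4)*pi (mod 2*pi)


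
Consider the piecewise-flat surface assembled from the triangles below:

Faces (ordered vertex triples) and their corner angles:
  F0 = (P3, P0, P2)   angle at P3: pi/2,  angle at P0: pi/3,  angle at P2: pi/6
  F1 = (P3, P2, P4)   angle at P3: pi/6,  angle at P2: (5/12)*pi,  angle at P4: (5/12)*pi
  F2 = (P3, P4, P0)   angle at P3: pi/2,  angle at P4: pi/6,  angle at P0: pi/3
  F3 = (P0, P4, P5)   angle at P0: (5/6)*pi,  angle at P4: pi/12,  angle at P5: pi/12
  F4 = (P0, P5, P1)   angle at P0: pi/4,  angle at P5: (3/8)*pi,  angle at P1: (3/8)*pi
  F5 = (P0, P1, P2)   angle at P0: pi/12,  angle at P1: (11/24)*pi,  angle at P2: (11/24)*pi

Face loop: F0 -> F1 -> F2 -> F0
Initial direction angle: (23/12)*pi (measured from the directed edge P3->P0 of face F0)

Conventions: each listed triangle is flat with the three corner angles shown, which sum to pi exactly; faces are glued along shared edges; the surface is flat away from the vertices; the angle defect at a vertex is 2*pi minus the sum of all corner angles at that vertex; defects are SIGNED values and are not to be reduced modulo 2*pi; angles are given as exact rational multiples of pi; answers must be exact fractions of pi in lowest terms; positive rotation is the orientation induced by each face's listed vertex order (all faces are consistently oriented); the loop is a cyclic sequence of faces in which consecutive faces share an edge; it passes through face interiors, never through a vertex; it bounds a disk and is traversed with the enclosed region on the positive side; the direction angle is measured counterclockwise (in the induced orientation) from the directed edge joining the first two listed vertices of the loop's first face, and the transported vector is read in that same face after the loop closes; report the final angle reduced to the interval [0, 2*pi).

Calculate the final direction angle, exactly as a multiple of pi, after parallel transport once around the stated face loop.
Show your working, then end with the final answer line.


enclosed vertex P3: corner angles sum to (7/6)*pi, defect = 2*pi - (7/6)*pi = (5/6)*pi
by Gauss-Bonnet the loop rotates the vector by the enclosed defect sum (positive orientation, mod 2*pi)
final angle = (23/12)*pi + (5/6)*pi = (3/4)*pi (mod 2*pi)

Answer: final direction angle = (3/4)*pi


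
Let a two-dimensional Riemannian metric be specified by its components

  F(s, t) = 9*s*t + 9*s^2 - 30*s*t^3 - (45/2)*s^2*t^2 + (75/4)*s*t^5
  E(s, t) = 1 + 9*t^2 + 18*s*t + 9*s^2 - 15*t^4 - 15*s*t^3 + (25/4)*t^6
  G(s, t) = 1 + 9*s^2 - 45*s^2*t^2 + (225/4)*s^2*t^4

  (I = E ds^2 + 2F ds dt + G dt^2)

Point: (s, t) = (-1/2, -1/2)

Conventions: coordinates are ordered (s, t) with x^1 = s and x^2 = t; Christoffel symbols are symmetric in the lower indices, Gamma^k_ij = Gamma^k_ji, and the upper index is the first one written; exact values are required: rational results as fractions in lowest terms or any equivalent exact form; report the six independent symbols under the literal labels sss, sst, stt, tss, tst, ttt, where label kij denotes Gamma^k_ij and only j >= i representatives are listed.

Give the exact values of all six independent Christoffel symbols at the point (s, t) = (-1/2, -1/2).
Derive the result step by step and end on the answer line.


E = 2105/256, F = 387/256, G = 337/256 at the point
E_s = -129/8, E_t = -387/64, F_s = -603/128, F_t = 1209/128, G_s = -81/64, G_t = 135/32
EG - F^2 = 1093/128;  g^inv = (128/1093) * [[337/256, -387/256], [-387/256, 2105/256]]
first-kind symbols [ij,l] = (1/2)(d_i g_jl + d_j g_il - d_l g_ij): [ss,s] = E_s/2 = -129/16, [ss,t] = F_s - E_t/2 = -27/16, [st,s] = E_t/2 = -387/128, [st,t] = G_s/2 = -81/128, [tt,s] = F_t - G_s/2 = 645/64, [tt,t] = G_t/2 = 135/64
Gamma^s_ij = (G*[ij,s] - F*[ij,t])/(EG - F^2), Gamma^t_ij = (E*[ij,t] - F*[ij,s])/(EG - F^2)

Answer: Gamma_sss = -1032/1093, Gamma_sst = -387/1093, Gamma_stt = 1290/1093, Gamma_tss = -216/1093, Gamma_tst = -81/1093, Gamma_ttt = 270/1093
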